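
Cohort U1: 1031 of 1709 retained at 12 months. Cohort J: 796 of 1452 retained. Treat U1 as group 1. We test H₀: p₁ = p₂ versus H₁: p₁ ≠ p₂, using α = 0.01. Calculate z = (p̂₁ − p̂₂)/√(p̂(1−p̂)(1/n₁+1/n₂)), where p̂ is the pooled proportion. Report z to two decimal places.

z = 3.12

p̂₁ = 1031/1709 ≈ 0.60328, p̂₂ = 796/1452 ≈ 0.54821.
Pooled p̂ = (1031+796)/(1709+1452) = 1827/3161 = 0.57798.
SE = √(p̂(1−p̂)(1/n₁+1/n₂)) = √(0.57798·0.42202·0.00127384) = √(0.000310714) = 0.01763.
z = (0.60328 − 0.54821)/0.01763 = 0.05507/0.01763 = 3.12.
p-value = 2·P(Z > 3.124) ≈ 0.0018; since p < α = 0.01, reject H₀.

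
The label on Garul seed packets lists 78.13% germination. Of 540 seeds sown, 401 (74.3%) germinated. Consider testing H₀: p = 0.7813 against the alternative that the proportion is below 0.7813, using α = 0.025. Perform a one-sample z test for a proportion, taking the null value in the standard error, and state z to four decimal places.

z = -2.1760

p̂ = 401/540 ≈ 0.742593.
SE = √(p₀(1−p₀)/n) = √(0.17087/540) = 0.017788.
z = (0.742593 − 0.7813)/0.017788 = -0.038707/0.017788 = -2.1760.
p-value = P(Z < -2.176) ≈ 0.0148. With α = 0.025, reject H₀.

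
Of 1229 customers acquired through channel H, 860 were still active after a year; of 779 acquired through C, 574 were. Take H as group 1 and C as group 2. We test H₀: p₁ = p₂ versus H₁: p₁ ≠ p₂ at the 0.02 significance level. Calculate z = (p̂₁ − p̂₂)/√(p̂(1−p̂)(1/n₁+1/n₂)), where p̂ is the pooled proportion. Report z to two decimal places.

z = -1.79

p̂₁ = 860/1229 = 0.6998, p̂₂ = 574/779 = 0.7368.
Pooled p̂ = (860+574)/(1229+779) = 1434/2008 = 0.7141.
SE = √(p̂(1−p̂)(1/n₁+1/n₂)) = √(0.7141·0.2859·0.00209737) = √(0.000428162) = 0.0207.
z = (0.6998 − 0.7368)/0.0207 = -0.0370/0.0207 = -1.79.
p-value = 2·P(Z > 1.792) ≈ 0.0731. With α = 0.02, fail to reject H₀.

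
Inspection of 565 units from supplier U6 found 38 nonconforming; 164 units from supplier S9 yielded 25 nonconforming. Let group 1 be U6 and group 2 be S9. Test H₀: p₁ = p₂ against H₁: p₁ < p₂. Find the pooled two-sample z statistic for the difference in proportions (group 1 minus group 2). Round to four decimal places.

z = -3.4178

p̂₁ = 38/565 ≈ 0.067257, p̂₂ = 25/164 ≈ 0.152439.
Pooled p̂ = (38+25)/(565+164) = 63/729 = 0.086420.
SE = √(p̂(1−p̂)(1/n₁+1/n₂)) = √(0.086420·0.913580·0.00786747) = √(0.000621148) = 0.024923.
z = (0.067257 − 0.152439)/0.024923 = -0.085182/0.024923 = -3.4178.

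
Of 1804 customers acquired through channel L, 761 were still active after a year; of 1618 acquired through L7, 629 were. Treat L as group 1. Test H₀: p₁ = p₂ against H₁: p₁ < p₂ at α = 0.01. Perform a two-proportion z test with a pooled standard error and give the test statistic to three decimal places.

p̂₁ = 761/1804 ≈ 0.421840, p̂₂ = 629/1618 ≈ 0.388752.
Pooled p̂ = (761+629)/(1804+1618) = 1390/3422 = 0.406195.
SE = √(0.241201 × 0.00117237) = 0.016816.
z = (0.421840 − 0.388752)/0.016816 = 0.033088/0.016816 = 1.968.
p-value = P(Z < 1.968) ≈ 0.9754; since p > α = 0.01, fail to reject H₀.

z = 1.968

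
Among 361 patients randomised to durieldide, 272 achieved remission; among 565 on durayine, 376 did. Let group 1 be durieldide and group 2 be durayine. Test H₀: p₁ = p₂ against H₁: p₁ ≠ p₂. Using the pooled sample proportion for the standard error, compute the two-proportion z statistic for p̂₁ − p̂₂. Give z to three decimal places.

p̂₁ = 272/361 ≈ 0.75346, p̂₂ = 376/565 ≈ 0.66549.
Pooled p̂ = (272+376)/(361+565) = 648/926 = 0.69978.
SE = √(p̂(1−p̂)(1/n₁+1/n₂)) = √(0.69978·0.30022·0.00453999) = √(0.000953791) = 0.03088.
z = (0.75346 − 0.66549)/0.03088 = 0.08797/0.03088 = 2.849.
p-value = 2·P(Z > 2.849) ≈ 0.0044.

z = 2.849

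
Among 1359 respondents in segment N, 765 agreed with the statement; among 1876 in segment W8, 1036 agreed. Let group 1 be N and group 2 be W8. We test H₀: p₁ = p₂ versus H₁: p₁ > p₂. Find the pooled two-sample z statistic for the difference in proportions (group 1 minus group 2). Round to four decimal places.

z = 0.6033

p̂₁ = 765/1359 = 0.5629139, p̂₂ = 1036/1876 = 0.5522388.
Pooled p̂ = (765+1036)/(1359+1876) = 1801/3235 = 0.5567233.
SE = √(0.246782 × 0.00126888) = 0.0176957.
z = (0.5629139 − 0.5522388)/0.0176957 = 0.0106751/0.0176957 = 0.6033.
p-value = P(Z > 0.603) ≈ 0.2732.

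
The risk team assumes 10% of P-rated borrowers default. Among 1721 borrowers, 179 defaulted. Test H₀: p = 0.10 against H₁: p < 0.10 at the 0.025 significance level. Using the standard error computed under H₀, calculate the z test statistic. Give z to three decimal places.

z = 0.554

p̂ = 179/1721 ≈ 0.104009.
SE = √(p₀(1−p₀)/n) = √(0.09/1721) = 0.007232.
z = (0.104009 − 0.1)/0.007232 = 0.004009/0.007232 = 0.554.
p-value = P(Z < 0.554) ≈ 0.7104, so at α = 0.025 we fail to reject H₀.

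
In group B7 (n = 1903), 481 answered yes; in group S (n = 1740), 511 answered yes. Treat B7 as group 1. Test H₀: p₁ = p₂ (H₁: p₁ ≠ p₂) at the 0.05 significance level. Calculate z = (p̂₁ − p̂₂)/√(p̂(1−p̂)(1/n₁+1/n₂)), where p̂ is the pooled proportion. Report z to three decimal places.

z = -2.771

p̂₁ = 481/1903 ≈ 0.252759, p̂₂ = 511/1740 ≈ 0.293678.
Pooled p̂ = (481+511)/(1903+1740) = 992/3643 = 0.272303.
SE = √(0.198154 × 0.0011002) = 0.014765.
z = (0.252759 − 0.293678)/0.014765 = -0.040919/0.014765 = -2.771.
p-value = 2·P(Z > 2.771) ≈ 0.0056. With α = 0.05, reject H₀.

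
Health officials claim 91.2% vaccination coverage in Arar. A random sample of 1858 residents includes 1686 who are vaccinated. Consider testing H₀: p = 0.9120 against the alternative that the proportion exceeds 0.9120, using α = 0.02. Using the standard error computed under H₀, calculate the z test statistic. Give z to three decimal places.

p̂ = 1686/1858 ≈ 0.90743.
Under H₀, SE = √(0.912·0.088/1858) = √(4.31948e-05) = 0.00657.
z = (0.90743 − 0.912)/0.00657 = -0.00457/0.00657 = -0.696.
p-value = P(Z > -0.696) ≈ 0.7567; since p > α = 0.02, fail to reject H₀.

z = -0.696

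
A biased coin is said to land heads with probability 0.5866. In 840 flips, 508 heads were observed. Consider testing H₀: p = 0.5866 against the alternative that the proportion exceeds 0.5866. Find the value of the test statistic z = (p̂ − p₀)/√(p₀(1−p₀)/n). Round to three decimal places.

p̂ = 508/840 = 0.60476.
Under H₀, SE = √(0.5866·0.4134/840) = √(0.000288691) = 0.01699.
z = (0.60476 − 0.5866)/0.01699 = 0.01816/0.01699 = 1.069.
p-value = P(Z > 1.069) ≈ 0.1426.

z = 1.069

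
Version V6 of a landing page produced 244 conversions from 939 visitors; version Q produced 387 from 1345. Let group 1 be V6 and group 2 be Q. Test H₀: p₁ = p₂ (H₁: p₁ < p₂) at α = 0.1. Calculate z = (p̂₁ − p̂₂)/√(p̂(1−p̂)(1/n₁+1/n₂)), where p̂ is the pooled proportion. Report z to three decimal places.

p̂₁ = 244/939 = 0.25985, p̂₂ = 387/1345 = 0.28773.
Pooled p̂ = (244+387)/(939+1345) = 631/2284 = 0.27627.
SE = √(0.199945 × 0.00180846) = 0.01902.
z = (0.25985 − 0.28773)/0.01902 = -0.02788/0.01902 = -1.466.
p-value = P(Z < -1.466) ≈ 0.0713, so at α = 0.1 we reject H₀.

z = -1.466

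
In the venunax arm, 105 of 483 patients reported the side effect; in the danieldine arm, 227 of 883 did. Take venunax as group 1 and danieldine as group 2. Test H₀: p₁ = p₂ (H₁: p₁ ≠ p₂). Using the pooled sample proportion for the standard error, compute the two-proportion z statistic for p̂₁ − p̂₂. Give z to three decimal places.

p̂₁ = 105/483 ≈ 0.21739, p̂₂ = 227/883 ≈ 0.25708.
Pooled p̂ = (105+227)/(483+883) = 332/1366 = 0.24305.
SE = √(p̂(1−p̂)(1/n₁+1/n₂)) = √(0.24305·0.75695·0.0032029) = √(0.000589251) = 0.02427.
z = (0.21739 − 0.25708)/0.02427 = -0.03969/0.02427 = -1.635.

z = -1.635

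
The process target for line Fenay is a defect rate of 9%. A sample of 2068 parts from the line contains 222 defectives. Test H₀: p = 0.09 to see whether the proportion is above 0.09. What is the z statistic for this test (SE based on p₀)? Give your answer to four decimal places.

z = 2.7570

p̂ = 222/2068 = 0.107350.
Under H₀, SE = √(0.09·0.91/2068) = √(3.96035e-05) = 0.006293.
z = (0.107350 − 0.09)/0.006293 = 0.017350/0.006293 = 2.7570.
p-value = P(Z > 2.757) ≈ 0.0029.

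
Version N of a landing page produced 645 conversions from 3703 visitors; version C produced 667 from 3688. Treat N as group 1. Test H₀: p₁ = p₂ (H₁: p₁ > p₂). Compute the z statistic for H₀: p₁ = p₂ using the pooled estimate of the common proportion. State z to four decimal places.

z = -0.7508

p̂₁ = 645/3703 = 0.174183, p̂₂ = 667/3688 = 0.180857.
Pooled p̂ = (645+667)/(3703+3688) = 1312/7391 = 0.177513.
SE = √(0.146002 × 0.000541201) = 0.008889.
z = (0.174183 − 0.180857)/0.008889 = -0.006674/0.008889 = -0.7508.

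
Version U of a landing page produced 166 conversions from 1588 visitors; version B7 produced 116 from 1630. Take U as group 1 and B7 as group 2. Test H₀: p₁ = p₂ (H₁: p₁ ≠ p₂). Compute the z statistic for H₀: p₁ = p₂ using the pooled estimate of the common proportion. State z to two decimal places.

p̂₁ = 166/1588 ≈ 0.10453, p̂₂ = 116/1630 ≈ 0.07117.
Pooled p̂ = (166+116)/(1588+1630) = 282/3218 = 0.08763.
SE = √(0.0799527 × 0.00124322) = 0.00997.
z = (0.10453 − 0.07117)/0.00997 = 0.03336/0.00997 = 3.35.
Two-sided p-value ≈ 2·Φ(−3.347) = 0.0008.

z = 3.35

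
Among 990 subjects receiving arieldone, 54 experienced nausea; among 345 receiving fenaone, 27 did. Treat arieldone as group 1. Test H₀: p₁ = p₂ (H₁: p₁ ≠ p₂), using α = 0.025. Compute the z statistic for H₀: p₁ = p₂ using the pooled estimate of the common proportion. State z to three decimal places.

p̂₁ = 54/990 ≈ 0.054545, p̂₂ = 27/345 ≈ 0.078261.
Pooled p̂ = (54+27)/(990+345) = 81/1335 = 0.060674.
SE = √(0.0569928 × 0.00390865) = 0.014925.
z = (0.054545 − 0.078261)/0.014925 = -0.023716/0.014925 = -1.589.
p-value = 2·P(Z > 1.589) ≈ 0.1121; since p > α = 0.025, fail to reject H₀.

z = -1.589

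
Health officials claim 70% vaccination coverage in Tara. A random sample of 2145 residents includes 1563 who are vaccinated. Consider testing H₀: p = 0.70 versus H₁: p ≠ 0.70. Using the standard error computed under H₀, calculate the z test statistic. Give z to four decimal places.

z = 2.8977

p̂ = 1563/2145 ≈ 0.7286713.
Under H₀, SE = √(0.7·0.3/2145) = √(9.79021e-05) = 0.0098945.
z = (0.7286713 − 0.7)/0.0098945 = 0.0286713/0.0098945 = 2.8977.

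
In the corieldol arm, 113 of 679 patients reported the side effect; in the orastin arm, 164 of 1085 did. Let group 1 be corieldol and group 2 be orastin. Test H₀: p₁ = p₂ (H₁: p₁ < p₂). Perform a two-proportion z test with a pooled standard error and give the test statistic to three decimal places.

p̂₁ = 113/679 ≈ 0.16642, p̂₂ = 164/1085 ≈ 0.15115.
Pooled p̂ = (113+164)/(679+1085) = 277/1764 = 0.15703.
SE = √(0.132371 × 0.00239441) = 0.01780.
z = (0.16642 − 0.15115)/0.01780 = 0.01527/0.01780 = 0.858.

z = 0.858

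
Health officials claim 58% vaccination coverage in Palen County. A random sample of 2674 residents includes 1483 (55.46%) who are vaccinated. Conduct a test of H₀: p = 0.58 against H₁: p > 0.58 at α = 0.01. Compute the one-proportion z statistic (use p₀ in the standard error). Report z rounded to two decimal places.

p̂ = 1483/2674 = 0.55460.
Standard error under H₀: √(0.58×0.42/2674) = 0.00954.
z = (0.55460 − 0.58)/0.00954 = -0.02540/0.00954 = -2.66.
p-value = P(Z > -2.661) ≈ 0.9961, so at α = 0.01 we fail to reject H₀.

z = -2.66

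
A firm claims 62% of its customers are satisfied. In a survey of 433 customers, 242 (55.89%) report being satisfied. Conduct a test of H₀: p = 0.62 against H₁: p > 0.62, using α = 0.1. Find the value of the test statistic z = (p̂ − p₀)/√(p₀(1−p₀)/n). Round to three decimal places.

p̂ = 242/433 ≈ 0.558891.
Under H₀, SE = √(0.62·0.38/433) = √(0.000544111) = 0.023326.
z = (0.558891 − 0.62)/0.023326 = -0.061109/0.023326 = -2.620.
p-value = P(Z > -2.620) ≈ 0.9956; since p > α = 0.1, fail to reject H₀.

z = -2.620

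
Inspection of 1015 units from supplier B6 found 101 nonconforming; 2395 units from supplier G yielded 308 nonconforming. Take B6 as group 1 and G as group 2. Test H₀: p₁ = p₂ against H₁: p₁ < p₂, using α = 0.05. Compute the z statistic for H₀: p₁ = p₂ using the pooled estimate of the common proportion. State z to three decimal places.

p̂₁ = 101/1015 = 0.099507, p̂₂ = 308/2395 = 0.128601.
Pooled p̂ = (101+308)/(1015+2395) = 409/3410 = 0.119941.
SE = √(0.105555 × 0.00140276) = 0.012168.
z = (0.099507 − 0.128601)/0.012168 = -0.029094/0.012168 = -2.391.
p-value = P(Z < -2.391) ≈ 0.0084. With α = 0.05, reject H₀.

z = -2.391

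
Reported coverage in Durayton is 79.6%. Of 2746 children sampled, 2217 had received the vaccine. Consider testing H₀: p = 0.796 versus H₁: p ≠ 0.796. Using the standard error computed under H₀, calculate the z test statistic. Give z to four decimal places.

p̂ = 2217/2746 ≈ 0.8073562.
SE = √(p₀(1−p₀)/n) = √(0.16238/2746) = 0.0076899.
z = (0.8073562 − 0.796)/0.0076899 = 0.0113562/0.0076899 = 1.4768.
p-value = 2·P(Z > 1.477) ≈ 0.1397.

z = 1.4768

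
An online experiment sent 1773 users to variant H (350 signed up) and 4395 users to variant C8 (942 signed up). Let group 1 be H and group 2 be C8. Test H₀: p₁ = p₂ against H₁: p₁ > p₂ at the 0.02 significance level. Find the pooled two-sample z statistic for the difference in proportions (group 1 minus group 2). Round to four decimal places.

p̂₁ = 350/1773 ≈ 0.1974055, p̂₂ = 942/4395 ≈ 0.2143345.
Pooled p̂ = (350+942)/(1773+4395) = 1292/6168 = 0.2094682.
SE = √(p̂(1−p̂)(1/n₁+1/n₂)) = √(0.2094682·0.7905318·0.000791547) = √(0.000131073) = 0.0114487.
z = (0.1974055 − 0.2143345)/0.0114487 = -0.0169290/0.0114487 = -1.4787.
p-value = P(Z > -1.479) ≈ 0.9304; since p > α = 0.02, fail to reject H₀.

z = -1.4787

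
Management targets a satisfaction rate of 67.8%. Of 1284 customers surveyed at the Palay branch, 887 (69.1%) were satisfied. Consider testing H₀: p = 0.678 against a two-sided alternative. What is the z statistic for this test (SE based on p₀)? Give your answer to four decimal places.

z = 0.9824

p̂ = 887/1284 = 0.690810.
SE = √(p₀(1−p₀)/n) = √(0.21832/1284) = 0.013039.
z = (0.690810 − 0.678)/0.013039 = 0.012810/0.013039 = 0.9824.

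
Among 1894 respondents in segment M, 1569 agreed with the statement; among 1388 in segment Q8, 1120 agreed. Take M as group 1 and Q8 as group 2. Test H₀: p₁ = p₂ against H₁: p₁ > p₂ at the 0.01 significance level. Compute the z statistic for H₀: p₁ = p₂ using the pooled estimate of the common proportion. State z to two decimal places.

z = 1.58

p̂₁ = 1569/1894 ≈ 0.8284, p̂₂ = 1120/1388 ≈ 0.8069.
Pooled p̂ = (1569+1120)/(1894+1388) = 2689/3282 = 0.8193.
SE = √(p̂(1−p̂)(1/n₁+1/n₂)) = √(0.8193·0.1807·0.00124844) = √(0.000184815) = 0.0136.
z = (0.8284 − 0.8069)/0.0136 = 0.0215/0.0136 = 1.58.
p-value = P(Z > 1.581) ≈ 0.0570; since p > α = 0.01, fail to reject H₀.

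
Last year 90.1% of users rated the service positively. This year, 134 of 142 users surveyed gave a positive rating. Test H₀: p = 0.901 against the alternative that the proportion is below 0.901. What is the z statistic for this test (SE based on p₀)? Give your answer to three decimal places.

p̂ = 134/142 ≈ 0.94366.
SE = √(p₀(1−p₀)/n) = √(0.089199/142) = 0.02506.
z = (0.94366 − 0.901)/0.02506 = 0.04266/0.02506 = 1.702.

z = 1.702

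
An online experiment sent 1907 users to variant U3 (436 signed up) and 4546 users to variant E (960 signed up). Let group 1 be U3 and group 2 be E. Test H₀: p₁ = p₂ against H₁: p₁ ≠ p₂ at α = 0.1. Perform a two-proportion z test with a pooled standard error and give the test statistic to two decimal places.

z = 1.55

p̂₁ = 436/1907 = 0.2286, p̂₂ = 960/4546 = 0.2112.
Pooled p̂ = (436+960)/(1907+4546) = 1396/6453 = 0.2163.
SE = √(p̂(1−p̂)(1/n₁+1/n₂)) = √(0.2163·0.7837·0.000744357) = √(0.000126193) = 0.0112.
z = (0.2286 − 0.2112)/0.0112 = 0.0174/0.0112 = 1.55.
p-value = 2·P(Z > 1.554) ≈ 0.1202, so at α = 0.1 we fail to reject H₀.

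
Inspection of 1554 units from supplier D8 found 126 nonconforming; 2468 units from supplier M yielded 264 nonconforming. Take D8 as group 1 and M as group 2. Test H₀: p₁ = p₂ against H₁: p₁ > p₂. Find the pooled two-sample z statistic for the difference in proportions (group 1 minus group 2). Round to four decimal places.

z = -2.7016

p̂₁ = 126/1554 = 0.08108108, p̂₂ = 264/2468 = 0.10696921.
Pooled p̂ = (126+264)/(1554+2468) = 390/4022 = 0.09696668.
SE = √(p̂(1−p̂)(1/n₁+1/n₂)) = √(0.09696668·0.90303332·0.00104869) = √(9.18274e-05) = 0.00958266.
z = (0.08108108 − 0.10696921)/0.00958266 = -0.02588813/0.00958266 = -2.7016.
p-value = P(Z > -2.702) ≈ 0.9965.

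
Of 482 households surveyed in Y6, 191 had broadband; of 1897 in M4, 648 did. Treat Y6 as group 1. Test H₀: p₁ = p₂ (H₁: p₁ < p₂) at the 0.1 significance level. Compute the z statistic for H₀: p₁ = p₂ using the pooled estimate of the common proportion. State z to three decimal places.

z = 2.243

p̂₁ = 191/482 = 0.396266, p̂₂ = 648/1897 = 0.341592.
Pooled p̂ = (191+648)/(482+1897) = 839/2379 = 0.352669.
SE = √(0.228294 × 0.00260184) = 0.024372.
z = (0.396266 − 0.341592)/0.024372 = 0.054674/0.024372 = 2.243.
p-value = P(Z < 2.243) ≈ 0.9876. With α = 0.1, fail to reject H₀.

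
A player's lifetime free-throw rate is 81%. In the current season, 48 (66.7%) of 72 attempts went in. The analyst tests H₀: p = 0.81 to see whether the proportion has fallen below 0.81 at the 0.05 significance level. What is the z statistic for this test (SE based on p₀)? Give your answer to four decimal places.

p̂ = 48/72 = 0.666667.
Under H₀, SE = √(0.81·0.19/72) = √(0.0021375) = 0.046233.
z = (0.666667 − 0.81)/0.046233 = -0.143333/0.046233 = -3.1002.
p-value = P(Z < -3.100) ≈ 0.0010, so at α = 0.05 we reject H₀.

z = -3.1002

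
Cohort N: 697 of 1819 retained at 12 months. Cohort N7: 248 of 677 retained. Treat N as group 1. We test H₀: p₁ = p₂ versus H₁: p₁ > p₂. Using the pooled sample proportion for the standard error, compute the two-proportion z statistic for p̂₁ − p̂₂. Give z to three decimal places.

p̂₁ = 697/1819 = 0.38318, p̂₂ = 248/677 = 0.36632.
Pooled p̂ = (697+248)/(1819+677) = 945/2496 = 0.37861.
SE = √(0.235263 × 0.00202686) = 0.02184.
z = (0.38318 − 0.36632)/0.02184 = 0.01686/0.02184 = 0.772.
p-value = P(Z > 0.772) ≈ 0.2201.

z = 0.772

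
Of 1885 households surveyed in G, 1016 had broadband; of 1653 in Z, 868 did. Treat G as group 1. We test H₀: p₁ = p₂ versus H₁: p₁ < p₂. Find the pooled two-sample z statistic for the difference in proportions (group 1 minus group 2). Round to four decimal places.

z = 0.8259

p̂₁ = 1016/1885 = 0.538992, p̂₂ = 868/1653 = 0.525106.
Pooled p̂ = (1016+868)/(1885+1653) = 1884/3538 = 0.532504.
SE = √(p̂(1−p̂)(1/n₁+1/n₂)) = √(0.532504·0.467496·0.00113546) = √(0.000282667) = 0.016813.
z = (0.538992 − 0.525106)/0.016813 = 0.013886/0.016813 = 0.8259.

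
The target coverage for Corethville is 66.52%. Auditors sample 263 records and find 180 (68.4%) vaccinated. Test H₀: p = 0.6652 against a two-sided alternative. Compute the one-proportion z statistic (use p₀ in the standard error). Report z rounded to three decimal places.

p̂ = 180/263 ≈ 0.68441.
Under H₀, SE = √(0.6652·0.3348/263) = √(0.000846802) = 0.02910.
z = (0.68441 − 0.6652)/0.02910 = 0.01921/0.02910 = 0.660.
p-value = 2·P(Z > 0.660) ≈ 0.5091.

z = 0.660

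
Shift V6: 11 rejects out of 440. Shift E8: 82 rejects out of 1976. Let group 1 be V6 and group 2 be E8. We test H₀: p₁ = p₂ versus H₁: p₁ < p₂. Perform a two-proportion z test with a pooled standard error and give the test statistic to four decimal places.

z = -1.6268

p̂₁ = 11/440 ≈ 0.0250000, p̂₂ = 82/1976 ≈ 0.0414980.
Pooled p̂ = (11+82)/(440+1976) = 93/2416 = 0.0384934.
SE = √(0.0370116 × 0.0027788) = 0.0101414.
z = (0.0250000 − 0.0414980)/0.0101414 = -0.0164980/0.0101414 = -1.6268.
p-value = P(Z < -1.627) ≈ 0.0519.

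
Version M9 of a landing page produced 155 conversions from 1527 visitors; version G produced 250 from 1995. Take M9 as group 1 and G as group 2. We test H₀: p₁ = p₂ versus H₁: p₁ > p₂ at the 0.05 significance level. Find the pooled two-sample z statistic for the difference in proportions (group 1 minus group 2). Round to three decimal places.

z = -2.195

p̂₁ = 155/1527 = 0.101506, p̂₂ = 250/1995 = 0.125313.
Pooled p̂ = (155+250)/(1527+1995) = 405/3522 = 0.114991.
SE = √(p̂(1−p̂)(1/n₁+1/n₂)) = √(0.114991·0.885009·0.00115613) = √(0.000117658) = 0.010847.
z = (0.101506 − 0.125313)/0.010847 = -0.023807/0.010847 = -2.195.
p-value = P(Z > -2.195) ≈ 0.9859. With α = 0.05, fail to reject H₀.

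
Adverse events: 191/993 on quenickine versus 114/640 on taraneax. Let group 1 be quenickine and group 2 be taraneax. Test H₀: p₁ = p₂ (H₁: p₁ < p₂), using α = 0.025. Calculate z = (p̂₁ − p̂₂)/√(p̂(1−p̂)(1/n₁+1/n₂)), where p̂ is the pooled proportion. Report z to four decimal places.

z = 0.7199

p̂₁ = 191/993 = 0.1923464, p̂₂ = 114/640 = 0.1781250.
Pooled p̂ = (191+114)/(993+640) = 305/1633 = 0.1867728.
SE = √(0.151889 × 0.00256955) = 0.0197556.
z = (0.1923464 − 0.1781250)/0.0197556 = 0.0142214/0.0197556 = 0.7199.
p-value = P(Z < 0.720) ≈ 0.7642. With α = 0.025, fail to reject H₀.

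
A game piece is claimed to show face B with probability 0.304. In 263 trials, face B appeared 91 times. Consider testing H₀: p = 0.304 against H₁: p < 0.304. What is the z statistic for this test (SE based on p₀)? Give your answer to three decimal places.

z = 1.481

p̂ = 91/263 = 0.34601.
Under H₀, SE = √(0.304·0.696/263) = √(0.000804502) = 0.02836.
z = (0.34601 − 0.304)/0.02836 = 0.04201/0.02836 = 1.481.
p-value = P(Z < 1.481) ≈ 0.9307.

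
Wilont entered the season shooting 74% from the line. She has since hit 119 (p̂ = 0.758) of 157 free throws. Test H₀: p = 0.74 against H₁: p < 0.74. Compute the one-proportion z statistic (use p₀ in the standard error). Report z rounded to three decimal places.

z = 0.513

p̂ = 119/157 = 0.75796.
SE = √(p₀(1−p₀)/n) = √(0.1924/157) = 0.03501.
z = (0.75796 − 0.74)/0.03501 = 0.01796/0.03501 = 0.513.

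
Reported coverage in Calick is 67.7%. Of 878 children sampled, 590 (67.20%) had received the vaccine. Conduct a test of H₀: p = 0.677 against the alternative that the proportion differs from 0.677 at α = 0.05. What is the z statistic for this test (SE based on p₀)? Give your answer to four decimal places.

z = -0.3180

p̂ = 590/878 ≈ 0.671982.
SE = √(p₀(1−p₀)/n) = √(0.21867/878) = 0.015782.
z = (0.671982 − 0.677)/0.015782 = -0.005018/0.015782 = -0.3180.
Two-sided p-value ≈ 2·Φ(−0.318) = 0.7505. With α = 0.05, fail to reject H₀.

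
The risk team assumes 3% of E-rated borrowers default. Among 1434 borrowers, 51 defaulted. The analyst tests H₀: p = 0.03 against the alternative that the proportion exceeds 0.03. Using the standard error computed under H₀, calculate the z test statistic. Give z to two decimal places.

p̂ = 51/1434 = 0.0356.
Under H₀, SE = √(0.03·0.97/1434) = √(2.02929e-05) = 0.0045.
z = (0.0356 − 0.03)/0.0045 = 0.0056/0.0045 = 1.24.
p-value = P(Z > 1.235) ≈ 0.1084.

z = 1.24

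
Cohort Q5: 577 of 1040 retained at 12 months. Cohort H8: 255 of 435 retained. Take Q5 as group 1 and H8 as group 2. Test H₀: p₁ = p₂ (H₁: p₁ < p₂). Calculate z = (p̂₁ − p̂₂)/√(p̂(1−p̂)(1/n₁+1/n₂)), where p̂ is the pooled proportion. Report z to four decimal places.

z = -1.1089

p̂₁ = 577/1040 = 0.554808, p̂₂ = 255/435 = 0.586207.
Pooled p̂ = (577+255)/(1040+435) = 832/1475 = 0.564068.
SE = √(p̂(1−p̂)(1/n₁+1/n₂)) = √(0.564068·0.435932·0.00326039) = √(0.000801714) = 0.028315.
z = (0.554808 − 0.586207)/0.028315 = -0.031399/0.028315 = -1.1089.
p-value = P(Z < -1.109) ≈ 0.1337.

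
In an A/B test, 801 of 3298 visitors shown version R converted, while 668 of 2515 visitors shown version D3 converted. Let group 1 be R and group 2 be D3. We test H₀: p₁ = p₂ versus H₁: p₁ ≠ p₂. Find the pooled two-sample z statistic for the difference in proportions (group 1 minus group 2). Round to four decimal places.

z = -1.9759

p̂₁ = 801/3298 ≈ 0.2428745, p̂₂ = 668/2515 ≈ 0.2656064.
Pooled p̂ = (801+668)/(3298+2515) = 1469/5813 = 0.2527094.
SE = √(p̂(1−p̂)(1/n₁+1/n₂)) = √(0.2527094·0.7472906·0.000700828) = √(0.00013235) = 0.0115043.
z = (0.2428745 − 0.2656064)/0.0115043 = -0.0227319/0.0115043 = -1.9759.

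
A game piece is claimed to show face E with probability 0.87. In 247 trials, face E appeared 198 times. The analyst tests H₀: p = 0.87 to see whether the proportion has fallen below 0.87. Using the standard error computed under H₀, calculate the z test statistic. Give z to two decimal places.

z = -3.20

p̂ = 198/247 ≈ 0.8016.
SE = √(p₀(1−p₀)/n) = √(0.1131/247) = 0.0214.
z = (0.8016 − 0.87)/0.0214 = -0.0684/0.0214 = -3.20.
p-value = P(Z < -3.196) ≈ 0.0007.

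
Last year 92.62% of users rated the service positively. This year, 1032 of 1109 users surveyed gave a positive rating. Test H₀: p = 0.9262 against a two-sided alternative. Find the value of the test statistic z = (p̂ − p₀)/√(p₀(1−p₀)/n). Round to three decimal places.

p̂ = 1032/1109 ≈ 0.930568.
Standard error under H₀: √(0.9262×0.0738/1109) = 0.007851.
z = (0.930568 − 0.9262)/0.007851 = 0.004368/0.007851 = 0.556.

z = 0.556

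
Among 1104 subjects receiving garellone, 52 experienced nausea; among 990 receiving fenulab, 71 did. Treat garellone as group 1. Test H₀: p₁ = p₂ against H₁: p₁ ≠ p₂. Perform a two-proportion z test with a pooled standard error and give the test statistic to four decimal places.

z = -2.3917

p̂₁ = 52/1104 = 0.0471014, p̂₂ = 71/990 = 0.0717172.
Pooled p̂ = (52+71)/(1104+990) = 123/2094 = 0.0587393.
SE = √(0.055289 × 0.0019159) = 0.0102921.
z = (0.0471014 − 0.0717172)/0.0102921 = -0.0246158/0.0102921 = -2.3917.
Two-sided p-value ≈ 2·Φ(−2.392) = 0.0168.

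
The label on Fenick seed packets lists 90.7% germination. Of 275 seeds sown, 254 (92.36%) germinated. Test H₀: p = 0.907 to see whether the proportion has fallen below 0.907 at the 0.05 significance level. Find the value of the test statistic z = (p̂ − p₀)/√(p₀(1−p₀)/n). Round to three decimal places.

p̂ = 254/275 = 0.92364.
Standard error under H₀: √(0.907×0.093/275) = 0.01751.
z = (0.92364 − 0.907)/0.01751 = 0.01664/0.01751 = 0.950.
p-value = P(Z < 0.950) ≈ 0.8289; since p > α = 0.05, fail to reject H₀.

z = 0.950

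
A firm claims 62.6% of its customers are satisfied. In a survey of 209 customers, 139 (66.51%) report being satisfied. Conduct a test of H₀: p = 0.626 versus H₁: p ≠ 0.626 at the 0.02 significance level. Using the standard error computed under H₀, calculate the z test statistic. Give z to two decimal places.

p̂ = 139/209 ≈ 0.6651.
Under H₀, SE = √(0.626·0.374/209) = √(0.00112021) = 0.0335.
z = (0.6651 − 0.626)/0.0335 = 0.0391/0.0335 = 1.17.
Two-sided p-value ≈ 2·Φ(−1.167) = 0.2431; since p > α = 0.02, fail to reject H₀.

z = 1.17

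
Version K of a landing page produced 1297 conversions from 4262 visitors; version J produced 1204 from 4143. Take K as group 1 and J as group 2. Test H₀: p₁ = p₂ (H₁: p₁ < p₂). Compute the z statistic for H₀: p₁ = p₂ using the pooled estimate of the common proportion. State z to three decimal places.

z = 1.374

p̂₁ = 1297/4262 = 0.304317, p̂₂ = 1204/4143 = 0.290611.
Pooled p̂ = (1297+1204)/(4262+4143) = 2501/8405 = 0.297561.
SE = √(0.209018 × 0.000476003) = 0.009975.
z = (0.304317 − 0.290611)/0.009975 = 0.013706/0.009975 = 1.374.
p-value = P(Z < 1.374) ≈ 0.9153.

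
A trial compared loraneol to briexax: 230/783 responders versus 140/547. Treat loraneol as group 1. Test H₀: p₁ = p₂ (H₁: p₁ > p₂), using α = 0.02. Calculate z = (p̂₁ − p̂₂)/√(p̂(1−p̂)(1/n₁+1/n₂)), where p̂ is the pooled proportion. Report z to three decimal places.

p̂₁ = 230/783 ≈ 0.29374, p̂₂ = 140/547 ≈ 0.25594.
Pooled p̂ = (230+140)/(783+547) = 370/1330 = 0.27820.
SE = √(0.200803 × 0.00310529) = 0.02497.
z = (0.29374 − 0.25594)/0.02497 = 0.03780/0.02497 = 1.514.
p-value = P(Z > 1.514) ≈ 0.0650. With α = 0.02, fail to reject H₀.

z = 1.514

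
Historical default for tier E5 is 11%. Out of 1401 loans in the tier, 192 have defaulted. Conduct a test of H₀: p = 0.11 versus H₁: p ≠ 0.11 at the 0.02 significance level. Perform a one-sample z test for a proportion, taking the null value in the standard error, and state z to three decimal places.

z = 3.235

p̂ = 192/1401 = 0.137045.
SE = √(p₀(1−p₀)/n) = √(0.0979/1401) = 0.008359.
z = (0.137045 − 0.11)/0.008359 = 0.027045/0.008359 = 3.235.
Two-sided p-value ≈ 2·Φ(−3.235) = 0.0012; since p < α = 0.02, reject H₀.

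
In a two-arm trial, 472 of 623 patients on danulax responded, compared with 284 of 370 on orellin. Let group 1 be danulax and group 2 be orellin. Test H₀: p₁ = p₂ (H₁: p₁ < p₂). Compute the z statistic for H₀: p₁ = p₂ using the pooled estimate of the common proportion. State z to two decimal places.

p̂₁ = 472/623 ≈ 0.7576, p̂₂ = 284/370 ≈ 0.7676.
Pooled p̂ = (472+284)/(623+370) = 756/993 = 0.7613.
SE = √(p̂(1−p̂)(1/n₁+1/n₂)) = √(0.7613·0.2387·0.00430784) = √(0.000782765) = 0.0280.
z = (0.7576 − 0.7676)/0.0280 = -0.0100/0.0280 = -0.36.
p-value = P(Z < -0.355) ≈ 0.3611.

z = -0.36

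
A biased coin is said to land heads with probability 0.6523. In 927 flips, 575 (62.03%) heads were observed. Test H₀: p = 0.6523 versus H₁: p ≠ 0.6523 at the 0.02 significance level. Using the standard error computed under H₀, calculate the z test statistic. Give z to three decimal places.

p̂ = 575/927 ≈ 0.62028.
SE = √(p₀(1−p₀)/n) = √(0.2268/927) = 0.01564.
z = (0.62028 − 0.6523)/0.01564 = -0.03202/0.01564 = -2.047.
p-value = 2·P(Z > 2.047) ≈ 0.0407, so at α = 0.02 we fail to reject H₀.

z = -2.047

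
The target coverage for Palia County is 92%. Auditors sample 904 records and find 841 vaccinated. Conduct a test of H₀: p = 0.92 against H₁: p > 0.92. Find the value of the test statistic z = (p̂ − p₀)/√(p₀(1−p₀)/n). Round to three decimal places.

z = 1.143

p̂ = 841/904 ≈ 0.93031.
Under H₀, SE = √(0.92·0.08/904) = √(8.14159e-05) = 0.00902.
z = (0.93031 − 0.92)/0.00902 = 0.01031/0.00902 = 1.143.
p-value = P(Z > 1.143) ≈ 0.1266.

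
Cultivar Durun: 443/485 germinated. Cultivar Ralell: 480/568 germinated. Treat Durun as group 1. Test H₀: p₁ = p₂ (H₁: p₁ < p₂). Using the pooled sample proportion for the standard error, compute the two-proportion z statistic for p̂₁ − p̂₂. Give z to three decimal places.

p̂₁ = 443/485 ≈ 0.913402, p̂₂ = 480/568 ≈ 0.845070.
Pooled p̂ = (443+480)/(485+568) = 923/1053 = 0.876543.
SE = √(0.108215 × 0.00382242) = 0.020338.
z = (0.913402 − 0.845070)/0.020338 = 0.068332/0.020338 = 3.360.
p-value = P(Z < 3.360) ≈ 0.9996.

z = 3.360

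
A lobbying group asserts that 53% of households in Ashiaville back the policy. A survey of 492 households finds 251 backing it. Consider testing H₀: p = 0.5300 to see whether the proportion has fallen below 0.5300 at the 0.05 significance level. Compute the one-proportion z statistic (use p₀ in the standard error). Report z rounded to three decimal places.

z = -0.882

p̂ = 251/492 = 0.51016.
Under H₀, SE = √(0.53·0.47/492) = √(0.000506301) = 0.02250.
z = (0.51016 − 0.53)/0.02250 = -0.01984/0.02250 = -0.882.
p-value = P(Z < -0.882) ≈ 0.1890. With α = 0.05, fail to reject H₀.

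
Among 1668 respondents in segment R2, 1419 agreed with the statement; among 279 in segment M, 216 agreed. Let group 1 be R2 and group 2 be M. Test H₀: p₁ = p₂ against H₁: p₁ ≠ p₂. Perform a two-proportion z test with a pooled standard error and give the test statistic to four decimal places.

p̂₁ = 1419/1668 ≈ 0.8507194, p̂₂ = 216/279 ≈ 0.7741935.
Pooled p̂ = (1419+216)/(1668+279) = 1635/1947 = 0.8397535.
SE = √(0.134568 × 0.00418375) = 0.0237276.
z = (0.8507194 − 0.7741935)/0.0237276 = 0.0765259/0.0237276 = 3.2252.

z = 3.2252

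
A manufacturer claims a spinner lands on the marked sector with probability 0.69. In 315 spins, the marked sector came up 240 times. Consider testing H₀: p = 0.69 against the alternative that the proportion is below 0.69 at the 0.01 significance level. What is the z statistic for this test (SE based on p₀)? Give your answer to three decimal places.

z = 2.759

p̂ = 240/315 = 0.76190.
Standard error under H₀: √(0.69×0.31/315) = 0.02606.
z = (0.76190 − 0.69)/0.02606 = 0.07190/0.02606 = 2.759.
p-value = P(Z < 2.759) ≈ 0.9971, so at α = 0.01 we fail to reject H₀.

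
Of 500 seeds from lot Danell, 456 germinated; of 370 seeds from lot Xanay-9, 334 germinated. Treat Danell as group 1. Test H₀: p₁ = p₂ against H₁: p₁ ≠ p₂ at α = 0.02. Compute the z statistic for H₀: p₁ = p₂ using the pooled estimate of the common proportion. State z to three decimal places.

p̂₁ = 456/500 = 0.91200, p̂₂ = 334/370 = 0.90270.
Pooled p̂ = (456+334)/(500+370) = 790/870 = 0.90805.
SE = √(0.0834985 × 0.0047027) = 0.01982.
z = (0.91200 − 0.90270)/0.01982 = 0.00930/0.01982 = 0.469.
Two-sided p-value ≈ 2·Φ(−0.469) = 0.6389, so at α = 0.02 we fail to reject H₀.

z = 0.469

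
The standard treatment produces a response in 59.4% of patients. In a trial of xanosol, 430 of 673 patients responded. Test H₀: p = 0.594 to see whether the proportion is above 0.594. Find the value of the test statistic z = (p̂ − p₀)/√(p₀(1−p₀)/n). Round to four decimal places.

p̂ = 430/673 ≈ 0.638930.
Standard error under H₀: √(0.594×0.406/673) = 0.018930.
z = (0.638930 − 0.594)/0.018930 = 0.044930/0.018930 = 2.3735.

z = 2.3735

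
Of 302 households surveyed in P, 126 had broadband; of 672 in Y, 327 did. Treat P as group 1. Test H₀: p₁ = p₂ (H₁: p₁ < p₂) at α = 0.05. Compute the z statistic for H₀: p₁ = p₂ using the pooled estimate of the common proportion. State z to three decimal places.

p̂₁ = 126/302 = 0.41722, p̂₂ = 327/672 = 0.48661.
Pooled p̂ = (126+327)/(302+672) = 453/974 = 0.46509.
SE = √(p̂(1−p̂)(1/n₁+1/n₂)) = √(0.46509·0.53491·0.00479935) = √(0.00119399) = 0.03455.
z = (0.41722 − 0.48661)/0.03455 = -0.06939/0.03455 = -2.008.
p-value = P(Z < -2.008) ≈ 0.0223. With α = 0.05, reject H₀.

z = -2.008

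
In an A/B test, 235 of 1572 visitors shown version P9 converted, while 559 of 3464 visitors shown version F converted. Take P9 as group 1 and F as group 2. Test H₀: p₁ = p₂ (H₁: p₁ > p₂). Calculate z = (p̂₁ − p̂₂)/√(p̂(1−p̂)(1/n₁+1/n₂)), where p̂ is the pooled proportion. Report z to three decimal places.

z = -1.072

p̂₁ = 235/1572 = 0.14949, p̂₂ = 559/3464 = 0.16137.
Pooled p̂ = (235+559)/(1572+3464) = 794/5036 = 0.15766.
SE = √(0.132807 × 0.000924816) = 0.01108.
z = (0.14949 − 0.16137)/0.01108 = -0.01188/0.01108 = -1.072.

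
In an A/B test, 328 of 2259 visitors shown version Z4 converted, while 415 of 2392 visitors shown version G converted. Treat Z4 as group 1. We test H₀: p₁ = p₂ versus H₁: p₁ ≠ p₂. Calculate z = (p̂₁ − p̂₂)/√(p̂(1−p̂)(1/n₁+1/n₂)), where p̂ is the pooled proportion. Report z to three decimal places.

p̂₁ = 328/2259 = 0.145197, p̂₂ = 415/2392 = 0.173495.
Pooled p̂ = (328+415)/(2259+2392) = 743/4651 = 0.159751.
SE = √(0.13423 × 0.000860734) = 0.010749.
z = (0.145197 − 0.173495)/0.010749 = -0.028298/0.010749 = -2.633.

z = -2.633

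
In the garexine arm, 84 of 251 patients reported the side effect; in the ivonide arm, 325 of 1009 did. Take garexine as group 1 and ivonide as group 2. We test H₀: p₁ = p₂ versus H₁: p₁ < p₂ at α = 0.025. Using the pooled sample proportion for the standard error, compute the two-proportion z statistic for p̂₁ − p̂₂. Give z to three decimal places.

p̂₁ = 84/251 ≈ 0.33466, p̂₂ = 325/1009 ≈ 0.32210.
Pooled p̂ = (84+325)/(251+1009) = 409/1260 = 0.32460.
SE = √(0.219236 × 0.00497514) = 0.03303.
z = (0.33466 − 0.32210)/0.03303 = 0.01256/0.03303 = 0.380.
p-value = P(Z < 0.380) ≈ 0.6481, so at α = 0.025 we fail to reject H₀.

z = 0.380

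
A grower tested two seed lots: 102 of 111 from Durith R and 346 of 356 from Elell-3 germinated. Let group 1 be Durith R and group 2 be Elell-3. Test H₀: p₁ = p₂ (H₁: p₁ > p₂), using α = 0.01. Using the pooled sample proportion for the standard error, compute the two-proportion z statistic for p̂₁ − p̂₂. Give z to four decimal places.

p̂₁ = 102/111 ≈ 0.9189189, p̂₂ = 346/356 ≈ 0.9719101.
Pooled p̂ = (102+346)/(111+356) = 448/467 = 0.9593148.
SE = √(p̂(1−p̂)(1/n₁+1/n₂)) = √(0.9593148·0.0406852·0.011818) = √(0.000461256) = 0.0214769.
z = (0.9189189 − 0.9719101)/0.0214769 = -0.0529912/0.0214769 = -2.4674.
p-value = P(Z > -2.467) ≈ 0.9932; since p > α = 0.01, fail to reject H₀.

z = -2.4674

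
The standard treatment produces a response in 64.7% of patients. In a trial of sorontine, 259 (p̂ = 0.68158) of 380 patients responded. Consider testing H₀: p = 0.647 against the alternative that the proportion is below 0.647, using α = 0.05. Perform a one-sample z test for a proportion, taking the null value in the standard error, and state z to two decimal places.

z = 1.41

p̂ = 259/380 = 0.6816.
SE = √(p₀(1−p₀)/n) = √(0.22839/380) = 0.0245.
z = (0.6816 − 0.647)/0.0245 = 0.0346/0.0245 = 1.41.
p-value = P(Z < 1.410) ≈ 0.9208; since p > α = 0.05, fail to reject H₀.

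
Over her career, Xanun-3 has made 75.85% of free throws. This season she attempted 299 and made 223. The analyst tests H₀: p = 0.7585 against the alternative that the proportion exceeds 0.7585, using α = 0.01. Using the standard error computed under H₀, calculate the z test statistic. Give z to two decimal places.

z = -0.51

p̂ = 223/299 = 0.7458.
SE = √(p₀(1−p₀)/n) = √(0.18318/299) = 0.0248.
z = (0.7458 − 0.7585)/0.0248 = -0.0127/0.0248 = -0.51.
p-value = P(Z > -0.512) ≈ 0.6958; since p > α = 0.01, fail to reject H₀.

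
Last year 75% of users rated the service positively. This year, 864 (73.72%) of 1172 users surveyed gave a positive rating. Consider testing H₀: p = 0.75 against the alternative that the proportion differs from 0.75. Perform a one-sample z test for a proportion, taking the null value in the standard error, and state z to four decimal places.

p̂ = 864/1172 ≈ 0.737201.
Under H₀, SE = √(0.75·0.25/1172) = √(0.000159983) = 0.012648.
z = (0.737201 − 0.75)/0.012648 = -0.012799/0.012648 = -1.0119.
Two-sided p-value ≈ 2·Φ(−1.012) = 0.3116.

z = -1.0119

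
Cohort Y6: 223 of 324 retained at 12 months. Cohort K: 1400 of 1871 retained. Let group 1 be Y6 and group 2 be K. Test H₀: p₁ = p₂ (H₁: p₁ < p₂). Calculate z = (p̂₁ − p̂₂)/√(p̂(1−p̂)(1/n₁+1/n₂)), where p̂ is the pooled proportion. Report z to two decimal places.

z = -2.27

p̂₁ = 223/324 ≈ 0.6883, p̂₂ = 1400/1871 ≈ 0.7483.
Pooled p̂ = (223+1400)/(324+1871) = 1623/2195 = 0.7394.
SE = √(p̂(1−p̂)(1/n₁+1/n₂)) = √(0.7394·0.2606·0.00362089) = √(0.000697688) = 0.0264.
z = (0.6883 − 0.7483)/0.0264 = -0.0600/0.0264 = -2.27.
p-value = P(Z < -2.271) ≈ 0.0116.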